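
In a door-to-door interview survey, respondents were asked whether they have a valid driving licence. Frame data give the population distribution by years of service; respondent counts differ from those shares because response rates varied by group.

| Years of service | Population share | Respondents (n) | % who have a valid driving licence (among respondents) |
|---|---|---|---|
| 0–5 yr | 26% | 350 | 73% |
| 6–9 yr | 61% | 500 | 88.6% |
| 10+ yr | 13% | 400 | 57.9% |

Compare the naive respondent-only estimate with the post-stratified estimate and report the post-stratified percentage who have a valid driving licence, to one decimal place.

80.6%

Naive respondent-only estimate (weights = respondent counts):
  (350/1250)×73 + (500/1250)×88.6 + (400/1250)×57.9 = 74.408%
Post-stratified estimate weights by population shares:
  0.26×73 + 0.61×88.6 + 0.13×57.9 = 80.553%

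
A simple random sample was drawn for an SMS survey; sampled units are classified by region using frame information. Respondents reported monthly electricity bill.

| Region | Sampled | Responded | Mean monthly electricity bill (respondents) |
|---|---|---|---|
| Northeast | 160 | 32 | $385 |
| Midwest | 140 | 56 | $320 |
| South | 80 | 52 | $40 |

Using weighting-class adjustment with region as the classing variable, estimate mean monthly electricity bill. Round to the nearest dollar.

$288

Response rates by class: Northeast 32/160 = 20%, Midwest 56/140 = 40%, South 52/80 = 65%.
Weighting each respondent by the inverse class response rate inflates each class back to its sampled size, so the class weight is n_sampled:
  Northeast: 160 × 385 = 61,600
  Midwest: 140 × 320 = 44,800
  South: 80 × 40 = 3200
Adjusted estimate = 109,600 / 380 = 288.421 → $288.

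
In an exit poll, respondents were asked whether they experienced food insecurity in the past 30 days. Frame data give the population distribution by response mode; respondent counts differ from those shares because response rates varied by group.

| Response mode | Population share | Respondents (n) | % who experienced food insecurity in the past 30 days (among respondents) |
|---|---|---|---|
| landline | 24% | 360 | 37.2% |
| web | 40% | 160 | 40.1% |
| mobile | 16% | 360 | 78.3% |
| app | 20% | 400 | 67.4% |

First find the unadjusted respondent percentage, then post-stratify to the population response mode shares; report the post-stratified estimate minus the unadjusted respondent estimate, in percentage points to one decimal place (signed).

Naive respondent-only estimate (weights = respondent counts):
  (360/1280)×37.2 + (160/1280)×40.1 + (360/1280)×78.3 + (400/1280)×67.4 = 58.5594%
Reweighting by population response mode shares:
  0.24×37.2 + 0.4×40.1 + 0.16×78.3 + 0.2×67.4 = 50.976%
Difference = 50.976 − 58.5594 = -7.5834 pp.

-7.6 percentage points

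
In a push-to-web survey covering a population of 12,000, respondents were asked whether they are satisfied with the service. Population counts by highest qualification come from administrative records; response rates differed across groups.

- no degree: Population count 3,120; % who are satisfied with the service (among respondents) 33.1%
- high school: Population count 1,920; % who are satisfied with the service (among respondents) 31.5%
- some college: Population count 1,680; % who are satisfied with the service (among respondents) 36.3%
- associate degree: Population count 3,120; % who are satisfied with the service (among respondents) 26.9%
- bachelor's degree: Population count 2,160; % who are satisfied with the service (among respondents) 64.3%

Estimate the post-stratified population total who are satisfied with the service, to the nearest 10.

4,480

Apply each group's respondent rate to its population count:
  no degree: 3,120 × 33.1% = 1032.72
  high school: 1,920 × 31.5% = 604.8
  some college: 1,680 × 36.3% = 609.84
  associate degree: 3,120 × 26.9% = 839.28
  bachelor's degree: 2,160 × 64.3% = 1388.88
Estimated total = 4475.52 → 4,480.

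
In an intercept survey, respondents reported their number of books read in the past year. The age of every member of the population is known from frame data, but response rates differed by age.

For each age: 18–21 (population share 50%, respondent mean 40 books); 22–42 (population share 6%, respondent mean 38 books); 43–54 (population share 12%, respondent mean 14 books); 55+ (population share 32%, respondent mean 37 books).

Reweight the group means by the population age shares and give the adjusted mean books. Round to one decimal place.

Each cell contributes population-share × respondent value:
  18–21: 0.5 × 40 = 20
  22–42: 0.06 × 38 = 2.28
  43–54: 0.12 × 14 = 1.68
  55+: 0.32 × 37 = 11.84
Post-stratified estimate = 35.8 → 35.8.

35.8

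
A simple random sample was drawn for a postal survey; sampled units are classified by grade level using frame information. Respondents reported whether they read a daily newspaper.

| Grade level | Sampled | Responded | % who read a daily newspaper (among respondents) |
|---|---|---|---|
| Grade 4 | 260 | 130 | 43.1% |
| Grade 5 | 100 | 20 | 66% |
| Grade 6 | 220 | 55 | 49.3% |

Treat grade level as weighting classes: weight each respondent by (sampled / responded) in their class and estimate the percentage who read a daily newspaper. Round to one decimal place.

49.4%

Class response rates: Grade 4 130/260 = 50%, Grade 5 20/100 = 20%, Grade 6 55/220 = 25%.
With weight = n_sampled/n_responded per class, the weighted class total is n_sampled:
  Grade 4: 260 × 43.1 = 11,206
  Grade 5: 100 × 66 = 6600
  Grade 6: 220 × 49.3 = 10,846
Adjusted estimate = 28,652 / 580 = 49.4 → 49.4%.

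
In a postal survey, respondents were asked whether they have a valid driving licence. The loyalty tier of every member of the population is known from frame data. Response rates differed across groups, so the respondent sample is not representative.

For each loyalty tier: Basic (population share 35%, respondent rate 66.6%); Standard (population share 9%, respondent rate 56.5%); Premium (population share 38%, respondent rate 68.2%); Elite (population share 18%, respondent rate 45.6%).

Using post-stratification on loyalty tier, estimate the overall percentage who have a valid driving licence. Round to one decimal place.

Each cell contributes population-share × respondent value:
  Basic: 0.35 × 66.6 = 23.31
  Standard: 0.09 × 56.5 = 5.085
  Premium: 0.38 × 68.2 = 25.916
  Elite: 0.18 × 45.6 = 8.208
Post-stratified estimate = 62.519 → 62.5%.

62.5%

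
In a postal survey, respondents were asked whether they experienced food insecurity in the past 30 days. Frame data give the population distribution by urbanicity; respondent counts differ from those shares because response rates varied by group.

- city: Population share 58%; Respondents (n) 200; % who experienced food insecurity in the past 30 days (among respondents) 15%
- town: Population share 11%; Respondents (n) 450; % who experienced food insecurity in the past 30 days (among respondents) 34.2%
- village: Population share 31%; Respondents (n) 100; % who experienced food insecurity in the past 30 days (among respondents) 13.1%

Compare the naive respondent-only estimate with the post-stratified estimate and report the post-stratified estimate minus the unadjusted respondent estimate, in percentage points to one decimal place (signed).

-9.7 percentage points

Without adjustment, the pooled respondent share is:
  (200/750)×15 + (450/750)×34.2 + (100/750)×13.1 = 26.2667%
Post-stratifying to population shares instead:
  0.58×15 + 0.11×34.2 + 0.31×13.1 = 16.523%
Difference = 16.523 − 26.2667 = -9.7437 pp.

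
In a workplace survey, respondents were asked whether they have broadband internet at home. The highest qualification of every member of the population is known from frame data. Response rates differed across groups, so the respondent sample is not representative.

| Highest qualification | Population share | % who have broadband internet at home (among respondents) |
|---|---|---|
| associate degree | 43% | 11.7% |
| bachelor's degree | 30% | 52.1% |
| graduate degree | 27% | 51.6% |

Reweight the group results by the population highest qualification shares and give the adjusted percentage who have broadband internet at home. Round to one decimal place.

34.6%

Weight each group's respondent value by its population share:
  associate degree: 0.43 × 11.7 = 5.031
  bachelor's degree: 0.3 × 52.1 = 15.63
  graduate degree: 0.27 × 51.6 = 13.932
Post-stratified estimate = 34.593 → 34.6%.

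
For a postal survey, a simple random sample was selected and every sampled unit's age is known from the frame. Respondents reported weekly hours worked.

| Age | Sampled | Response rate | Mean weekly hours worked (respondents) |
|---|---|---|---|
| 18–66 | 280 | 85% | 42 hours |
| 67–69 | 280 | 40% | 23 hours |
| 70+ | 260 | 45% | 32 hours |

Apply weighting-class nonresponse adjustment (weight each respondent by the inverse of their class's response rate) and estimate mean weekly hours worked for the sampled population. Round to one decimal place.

32.3

Each respondent's weight = sampled/responded in their class; summing within a class gives n_sampled, so:
  18–66: 280 × 42 = 11,760
  67–69: 280 × 23 = 6440
  70+: 260 × 32 = 8320
Adjusted estimate = 26,520 / 820 = 32.3415 → 32.3.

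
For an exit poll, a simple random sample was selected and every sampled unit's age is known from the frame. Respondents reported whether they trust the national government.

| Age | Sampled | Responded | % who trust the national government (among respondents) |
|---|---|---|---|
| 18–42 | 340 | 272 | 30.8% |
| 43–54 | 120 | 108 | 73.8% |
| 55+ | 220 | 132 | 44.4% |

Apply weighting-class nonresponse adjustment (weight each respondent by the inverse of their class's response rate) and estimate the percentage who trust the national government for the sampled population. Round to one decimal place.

42.8%

Response rates by class: 18–42 272/340 = 80%, 43–54 108/120 = 90%, 55+ 132/220 = 60%.
Weighting each respondent by the inverse class response rate inflates each class back to its sampled size, so the class weight is n_sampled:
  18–42: 340 × 30.8 = 10,472
  43–54: 120 × 73.8 = 8856
  55+: 220 × 44.4 = 9768
Adjusted estimate = 29,096 / 680 = 42.7882 → 42.8%.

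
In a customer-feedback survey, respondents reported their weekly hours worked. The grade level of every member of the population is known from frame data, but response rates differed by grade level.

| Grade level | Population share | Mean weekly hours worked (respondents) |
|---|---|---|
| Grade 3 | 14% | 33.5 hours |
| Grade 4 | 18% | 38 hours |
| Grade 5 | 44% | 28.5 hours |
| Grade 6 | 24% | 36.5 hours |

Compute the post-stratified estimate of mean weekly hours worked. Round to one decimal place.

32.8

Weight each group's respondent value by its population share:
  Grade 3: 0.14 × 33.5 = 4.69
  Grade 4: 0.18 × 38 = 6.84
  Grade 5: 0.44 × 28.5 = 12.54
  Grade 6: 0.24 × 36.5 = 8.76
Post-stratified estimate = 32.83 → 32.8.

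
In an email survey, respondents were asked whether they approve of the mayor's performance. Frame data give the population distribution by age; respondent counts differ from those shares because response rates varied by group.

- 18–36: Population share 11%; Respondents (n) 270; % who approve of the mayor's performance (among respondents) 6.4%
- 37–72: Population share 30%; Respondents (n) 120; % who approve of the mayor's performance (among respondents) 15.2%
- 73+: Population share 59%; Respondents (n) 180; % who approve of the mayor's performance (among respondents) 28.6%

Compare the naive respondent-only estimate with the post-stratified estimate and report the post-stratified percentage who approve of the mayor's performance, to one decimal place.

Without adjustment, the pooled respondent share is:
  (270/570)×6.4 + (120/570)×15.2 + (180/570)×28.6 = 15.2632%
Post-stratifying to population shares instead:
  0.11×6.4 + 0.3×15.2 + 0.59×28.6 = 22.138%

22.1%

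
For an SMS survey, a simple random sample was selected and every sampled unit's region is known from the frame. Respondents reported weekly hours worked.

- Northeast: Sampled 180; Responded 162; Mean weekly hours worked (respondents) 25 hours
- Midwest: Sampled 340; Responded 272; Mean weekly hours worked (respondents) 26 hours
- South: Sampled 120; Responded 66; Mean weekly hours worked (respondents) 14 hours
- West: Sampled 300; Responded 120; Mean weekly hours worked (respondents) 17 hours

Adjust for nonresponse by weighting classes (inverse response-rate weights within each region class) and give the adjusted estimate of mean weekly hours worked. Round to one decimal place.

21.4

Response rates by class: Northeast 162/180 = 90%, Midwest 272/340 = 80%, South 66/120 = 55%, West 120/300 = 40%.
With weight = n_sampled/n_responded per class, the weighted class total is n_sampled:
  Northeast: 180 × 25 = 4500
  Midwest: 340 × 26 = 8840
  South: 120 × 14 = 1680
  West: 300 × 17 = 5100
Adjusted estimate = 20,120 / 940 = 21.4043 → 21.4.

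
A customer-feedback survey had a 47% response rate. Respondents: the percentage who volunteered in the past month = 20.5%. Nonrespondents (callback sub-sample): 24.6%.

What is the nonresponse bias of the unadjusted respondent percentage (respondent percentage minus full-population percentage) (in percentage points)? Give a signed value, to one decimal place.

-2.2 percentage points

Nonresponse fraction = 1 − 0.47 = 0.53.
Bias = (nonresponse fraction) × (respondent percentage − nonrespondent percentage)
     = 0.53 × (20.5 − 24.6) = 0.53 × -4.1 = -2.173.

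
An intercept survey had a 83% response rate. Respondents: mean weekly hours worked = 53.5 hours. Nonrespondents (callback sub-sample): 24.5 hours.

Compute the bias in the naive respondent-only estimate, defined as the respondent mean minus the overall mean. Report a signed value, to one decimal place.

+4.9

Nonresponse fraction = 1 − 0.83 = 0.17.
Bias = (nonresponse fraction) × (respondent mean − nonrespondent mean)
     = 0.17 × (53.5 − 24.5) = 0.17 × 29 = 4.93.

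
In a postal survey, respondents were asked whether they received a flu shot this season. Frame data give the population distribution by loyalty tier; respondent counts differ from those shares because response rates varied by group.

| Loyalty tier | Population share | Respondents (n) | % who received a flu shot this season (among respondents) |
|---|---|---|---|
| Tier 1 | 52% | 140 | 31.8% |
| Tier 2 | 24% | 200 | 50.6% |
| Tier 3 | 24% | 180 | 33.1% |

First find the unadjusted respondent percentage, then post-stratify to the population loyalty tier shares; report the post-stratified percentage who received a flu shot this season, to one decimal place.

36.6%

Naive respondent-only estimate (weights = respondent counts):
  (140/520)×31.8 + (200/520)×50.6 + (180/520)×33.1 = 39.4808%
Post-stratified estimate weights by population shares:
  0.52×31.8 + 0.24×50.6 + 0.24×33.1 = 36.624%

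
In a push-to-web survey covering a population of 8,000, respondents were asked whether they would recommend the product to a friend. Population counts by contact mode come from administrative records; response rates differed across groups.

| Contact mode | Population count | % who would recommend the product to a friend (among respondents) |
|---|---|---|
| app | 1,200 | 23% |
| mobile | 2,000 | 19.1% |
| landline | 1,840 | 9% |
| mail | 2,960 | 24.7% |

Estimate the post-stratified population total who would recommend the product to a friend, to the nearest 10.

1,550

Estimated count per cell = population count × respondent percentage:
  app: 1,200 × 23% = 276
  mobile: 2,000 × 19.1% = 382
  landline: 1,840 × 9% = 165.6
  mail: 2,960 × 24.7% = 731.12
Estimated total = 1554.72 → 1,550.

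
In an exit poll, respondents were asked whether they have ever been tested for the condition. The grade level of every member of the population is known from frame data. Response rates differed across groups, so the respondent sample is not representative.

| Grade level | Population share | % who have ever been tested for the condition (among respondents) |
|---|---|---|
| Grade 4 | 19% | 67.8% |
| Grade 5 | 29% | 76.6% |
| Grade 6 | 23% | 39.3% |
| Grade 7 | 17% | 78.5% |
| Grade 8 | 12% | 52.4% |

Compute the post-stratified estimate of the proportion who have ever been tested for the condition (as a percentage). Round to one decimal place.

63.8%

Reweight to the known grade level distribution:
  Grade 4: 0.19 × 67.8 = 12.882
  Grade 5: 0.29 × 76.6 = 22.214
  Grade 6: 0.23 × 39.3 = 9.039
  Grade 7: 0.17 × 78.5 = 13.345
  Grade 8: 0.12 × 52.4 = 6.288
Post-stratified estimate = 63.768 → 63.8%.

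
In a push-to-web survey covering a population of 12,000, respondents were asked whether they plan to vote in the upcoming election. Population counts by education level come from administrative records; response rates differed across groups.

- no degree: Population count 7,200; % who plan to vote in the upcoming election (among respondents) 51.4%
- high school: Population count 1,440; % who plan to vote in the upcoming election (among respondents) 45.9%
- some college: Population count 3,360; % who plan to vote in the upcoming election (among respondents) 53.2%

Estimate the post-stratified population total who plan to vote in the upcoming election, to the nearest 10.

6,150

Estimated count per cell = population count × respondent percentage:
  no degree: 7,200 × 51.4% = 3700.8
  high school: 1,440 × 45.9% = 660.96
  some college: 3,360 × 53.2% = 1787.52
Estimated total = 6149.28 → 6,150.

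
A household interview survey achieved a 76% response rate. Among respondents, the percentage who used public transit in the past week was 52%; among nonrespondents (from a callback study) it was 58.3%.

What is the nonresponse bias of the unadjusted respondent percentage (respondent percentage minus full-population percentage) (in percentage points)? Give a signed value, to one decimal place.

Nonresponse fraction = 1 − 0.76 = 0.24.
Bias = (nonresponse fraction) × (respondent percentage − nonrespondent percentage)
     = 0.24 × (52 − 58.3) = 0.24 × -6.3 = -1.512.

-1.5 percentage points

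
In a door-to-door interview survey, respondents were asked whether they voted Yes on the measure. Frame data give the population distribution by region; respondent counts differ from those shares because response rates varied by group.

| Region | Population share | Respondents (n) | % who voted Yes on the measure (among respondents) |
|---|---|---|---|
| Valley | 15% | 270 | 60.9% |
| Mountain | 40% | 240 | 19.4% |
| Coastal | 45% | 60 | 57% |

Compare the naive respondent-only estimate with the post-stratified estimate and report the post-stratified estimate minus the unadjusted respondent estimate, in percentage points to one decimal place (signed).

Without adjustment, the pooled respondent share is:
  (270/570)×60.9 + (240/570)×19.4 + (60/570)×57 = 43.0158%
Post-stratifying to population shares instead:
  0.15×60.9 + 0.4×19.4 + 0.45×57 = 42.545%
Difference = 42.545 − 43.0158 = -0.4708 pp.

-0.5 percentage points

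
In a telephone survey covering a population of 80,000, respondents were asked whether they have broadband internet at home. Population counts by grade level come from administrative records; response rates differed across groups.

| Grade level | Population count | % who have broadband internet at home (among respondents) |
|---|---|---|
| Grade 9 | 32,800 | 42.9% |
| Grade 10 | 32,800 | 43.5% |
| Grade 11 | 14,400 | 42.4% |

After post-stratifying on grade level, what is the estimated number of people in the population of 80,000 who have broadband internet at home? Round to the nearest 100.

Apply each group's respondent rate to its population count:
  Grade 9: 32,800 × 42.9% = 14071.2
  Grade 10: 32,800 × 43.5% = 14,268
  Grade 11: 14,400 × 42.4% = 6105.6
Estimated total = 34444.8 → 34,400.

34,400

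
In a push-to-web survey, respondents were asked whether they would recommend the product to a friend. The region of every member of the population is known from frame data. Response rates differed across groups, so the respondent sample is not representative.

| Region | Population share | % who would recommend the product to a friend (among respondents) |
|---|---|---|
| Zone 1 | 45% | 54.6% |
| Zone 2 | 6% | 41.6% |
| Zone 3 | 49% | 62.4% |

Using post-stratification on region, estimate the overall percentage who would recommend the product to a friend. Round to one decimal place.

Post-stratification weights by population share, not respondent share:
  Zone 1: 0.45 × 54.6 = 24.57
  Zone 2: 0.06 × 41.6 = 2.496
  Zone 3: 0.49 × 62.4 = 30.576
Post-stratified estimate = 57.642 → 57.6%.

57.6%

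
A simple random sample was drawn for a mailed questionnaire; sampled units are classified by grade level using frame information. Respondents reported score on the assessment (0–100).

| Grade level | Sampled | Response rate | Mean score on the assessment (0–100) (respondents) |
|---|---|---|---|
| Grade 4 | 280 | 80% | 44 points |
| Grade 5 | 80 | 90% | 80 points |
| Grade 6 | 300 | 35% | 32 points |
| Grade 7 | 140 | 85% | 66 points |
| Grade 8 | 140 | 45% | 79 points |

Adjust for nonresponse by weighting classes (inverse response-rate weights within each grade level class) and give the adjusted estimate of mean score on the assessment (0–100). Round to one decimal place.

Inverse-response-rate weighting restores each class to its sampled count, so class totals weight by n_sampled:
  Grade 4: 280 × 44 = 12,320
  Grade 5: 80 × 80 = 6400
  Grade 6: 300 × 32 = 9600
  Grade 7: 140 × 66 = 9240
  Grade 8: 140 × 79 = 11,060
Adjusted estimate = 48,620 / 940 = 51.7234 → 51.7.

51.7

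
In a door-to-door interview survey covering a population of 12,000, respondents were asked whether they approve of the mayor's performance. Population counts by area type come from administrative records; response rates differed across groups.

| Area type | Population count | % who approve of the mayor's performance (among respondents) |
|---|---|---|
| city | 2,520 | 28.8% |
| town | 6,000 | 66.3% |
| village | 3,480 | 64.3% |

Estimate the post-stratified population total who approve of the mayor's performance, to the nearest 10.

Each cell contributes its population count × the respondent rate:
  city: 2,520 × 28.8% = 725.76
  town: 6,000 × 66.3% = 3978
  village: 3,480 × 64.3% = 2237.64
Estimated total = 6941.4 → 6,940.

6,940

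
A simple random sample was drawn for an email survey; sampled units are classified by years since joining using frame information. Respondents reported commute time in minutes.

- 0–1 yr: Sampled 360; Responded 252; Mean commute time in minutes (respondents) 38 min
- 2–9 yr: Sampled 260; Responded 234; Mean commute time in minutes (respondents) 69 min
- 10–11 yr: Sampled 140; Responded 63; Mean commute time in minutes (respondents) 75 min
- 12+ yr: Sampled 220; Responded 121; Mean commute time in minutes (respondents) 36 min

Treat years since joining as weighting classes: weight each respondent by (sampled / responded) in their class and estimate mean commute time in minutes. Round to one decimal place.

Response rates by class: 0–1 yr 252/360 = 70%, 2–9 yr 234/260 = 90%, 10–11 yr 63/140 = 45%, 12+ yr 121/220 = 55%.
Each respondent's weight = sampled/responded in their class; summing within a class gives n_sampled, so:
  0–1 yr: 360 × 38 = 13,680
  2–9 yr: 260 × 69 = 17,940
  10–11 yr: 140 × 75 = 10,500
  12+ yr: 220 × 36 = 7920
Adjusted estimate = 50,040 / 980 = 51.0612 → 51.1.

51.1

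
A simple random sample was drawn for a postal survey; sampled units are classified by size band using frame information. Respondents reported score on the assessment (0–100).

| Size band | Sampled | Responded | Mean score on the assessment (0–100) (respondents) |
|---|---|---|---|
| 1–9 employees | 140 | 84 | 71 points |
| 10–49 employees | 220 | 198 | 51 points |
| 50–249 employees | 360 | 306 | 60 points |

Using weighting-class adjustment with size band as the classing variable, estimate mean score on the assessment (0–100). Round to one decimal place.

Class response rates: 1–9 employees 84/140 = 60%, 10–49 employees 198/220 = 90%, 50–249 employees 306/360 = 85%.
Weighting each respondent by the inverse class response rate inflates each class back to its sampled size, so the class weight is n_sampled:
  1–9 employees: 140 × 71 = 9940
  10–49 employees: 220 × 51 = 11,220
  50–249 employees: 360 × 60 = 21,600
Adjusted estimate = 42,760 / 720 = 59.3889 → 59.4.

59.4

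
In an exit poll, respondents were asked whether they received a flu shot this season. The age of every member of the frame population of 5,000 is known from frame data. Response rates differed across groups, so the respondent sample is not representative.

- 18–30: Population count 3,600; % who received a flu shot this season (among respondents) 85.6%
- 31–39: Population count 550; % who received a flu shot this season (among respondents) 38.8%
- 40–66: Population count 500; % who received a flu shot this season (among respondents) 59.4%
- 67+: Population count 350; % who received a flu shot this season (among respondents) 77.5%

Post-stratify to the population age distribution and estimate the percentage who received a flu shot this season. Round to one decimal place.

Each cell contributes population-share × respondent value:
  18–30: (3,600/5,000) × 85.6 = 61.632
  31–39: (550/5,000) × 38.8 = 4.268
  40–66: (500/5,000) × 59.4 = 5.94
  67+: (350/5,000) × 77.5 = 5.425
Post-stratified estimate = 77.265 → 77.3%.

77.3%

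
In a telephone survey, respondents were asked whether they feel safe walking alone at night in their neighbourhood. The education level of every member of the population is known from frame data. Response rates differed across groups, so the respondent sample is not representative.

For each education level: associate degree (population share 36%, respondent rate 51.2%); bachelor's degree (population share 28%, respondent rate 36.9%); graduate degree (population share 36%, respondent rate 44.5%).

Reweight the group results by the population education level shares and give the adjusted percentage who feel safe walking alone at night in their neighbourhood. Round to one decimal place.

Reweight to the known education level distribution:
  associate degree: 0.36 × 51.2 = 18.432
  bachelor's degree: 0.28 × 36.9 = 10.332
  graduate degree: 0.36 × 44.5 = 16.02
Post-stratified estimate = 44.784 → 44.8%.

44.8%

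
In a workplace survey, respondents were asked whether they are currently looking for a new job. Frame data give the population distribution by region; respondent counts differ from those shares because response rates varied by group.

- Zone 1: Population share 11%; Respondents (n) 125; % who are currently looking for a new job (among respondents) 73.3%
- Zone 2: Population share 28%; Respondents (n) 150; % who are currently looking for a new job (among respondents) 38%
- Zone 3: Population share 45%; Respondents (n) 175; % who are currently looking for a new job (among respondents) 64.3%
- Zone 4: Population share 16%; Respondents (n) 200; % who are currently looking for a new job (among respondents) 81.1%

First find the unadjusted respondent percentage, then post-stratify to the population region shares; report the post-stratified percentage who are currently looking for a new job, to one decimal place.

Without adjustment, the pooled respondent share is:
  (125/650)×73.3 + (150/650)×38 + (175/650)×64.3 + (200/650)×81.1 = 65.1308%
Post-stratifying to population shares instead:
  0.11×73.3 + 0.28×38 + 0.45×64.3 + 0.16×81.1 = 60.614%

60.6%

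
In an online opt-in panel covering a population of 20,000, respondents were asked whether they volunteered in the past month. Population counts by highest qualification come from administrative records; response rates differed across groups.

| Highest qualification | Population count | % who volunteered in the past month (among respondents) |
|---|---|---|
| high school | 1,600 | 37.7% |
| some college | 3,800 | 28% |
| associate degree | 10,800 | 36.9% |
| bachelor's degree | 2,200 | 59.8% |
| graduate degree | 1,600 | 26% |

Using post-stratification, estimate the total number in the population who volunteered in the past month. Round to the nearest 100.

Apply each group's respondent rate to its population count:
  high school: 1,600 × 37.7% = 603.2
  some college: 3,800 × 28% = 1064
  associate degree: 10,800 × 36.9% = 3985.2
  bachelor's degree: 2,200 × 59.8% = 1315.6
  graduate degree: 1,600 × 26% = 416
Estimated total = 7384 → 7,400.

7,400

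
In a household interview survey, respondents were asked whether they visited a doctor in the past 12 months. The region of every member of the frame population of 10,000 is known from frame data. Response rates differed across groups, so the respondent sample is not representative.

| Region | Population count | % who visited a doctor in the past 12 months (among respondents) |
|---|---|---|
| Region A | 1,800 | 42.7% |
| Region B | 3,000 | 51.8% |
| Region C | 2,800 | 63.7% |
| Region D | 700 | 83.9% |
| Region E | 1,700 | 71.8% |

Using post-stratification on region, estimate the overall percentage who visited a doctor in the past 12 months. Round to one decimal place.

59.1%

Weight each group's respondent value by its population share:
  Region A: (1,800/10,000) × 42.7 = 7.686
  Region B: (3,000/10,000) × 51.8 = 15.54
  Region C: (2,800/10,000) × 63.7 = 17.836
  Region D: (700/10,000) × 83.9 = 5.873
  Region E: (1,700/10,000) × 71.8 = 12.206
Post-stratified estimate = 59.141 → 59.1%.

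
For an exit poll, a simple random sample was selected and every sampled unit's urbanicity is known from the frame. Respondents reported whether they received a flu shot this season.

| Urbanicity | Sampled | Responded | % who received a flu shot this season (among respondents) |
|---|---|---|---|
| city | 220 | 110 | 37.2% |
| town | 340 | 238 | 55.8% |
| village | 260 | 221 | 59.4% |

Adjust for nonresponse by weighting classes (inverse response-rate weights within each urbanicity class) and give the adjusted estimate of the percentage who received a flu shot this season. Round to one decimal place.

52.0%

Response rates by class: city 110/220 = 50%, town 238/340 = 70%, village 221/260 = 85%.
Each respondent's weight = sampled/responded in their class; summing within a class gives n_sampled, so:
  city: 220 × 37.2 = 8184
  town: 340 × 55.8 = 18,972
  village: 260 × 59.4 = 15,444
Adjusted estimate = 42,600 / 820 = 51.9512 → 52.0%.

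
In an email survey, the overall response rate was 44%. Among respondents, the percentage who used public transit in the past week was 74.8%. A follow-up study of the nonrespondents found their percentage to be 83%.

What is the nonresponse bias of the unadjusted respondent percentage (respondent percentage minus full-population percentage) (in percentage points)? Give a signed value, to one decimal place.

-4.6 percentage points

Nonresponse fraction = 1 − 0.44 = 0.56.
Bias = (nonresponse fraction) × (respondent percentage − nonrespondent percentage)
     = 0.56 × (74.8 − 83) = 0.56 × -8.2 = -4.592.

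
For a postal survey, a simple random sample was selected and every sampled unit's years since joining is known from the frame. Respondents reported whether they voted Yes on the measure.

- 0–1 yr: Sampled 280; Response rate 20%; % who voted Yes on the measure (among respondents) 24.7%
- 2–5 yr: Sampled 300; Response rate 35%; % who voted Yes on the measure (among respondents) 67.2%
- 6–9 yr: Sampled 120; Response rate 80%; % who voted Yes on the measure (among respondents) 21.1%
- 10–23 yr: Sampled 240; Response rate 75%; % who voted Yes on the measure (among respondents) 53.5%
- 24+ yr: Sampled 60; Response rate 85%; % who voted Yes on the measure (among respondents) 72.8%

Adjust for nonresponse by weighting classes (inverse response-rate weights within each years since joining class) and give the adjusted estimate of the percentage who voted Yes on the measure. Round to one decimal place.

46.8%

Each respondent's weight = sampled/responded in their class; summing within a class gives n_sampled, so:
  0–1 yr: 280 × 24.7 = 6916
  2–5 yr: 300 × 67.2 = 20,160
  6–9 yr: 120 × 21.1 = 2532
  10–23 yr: 240 × 53.5 = 12,840
  24+ yr: 60 × 72.8 = 4368
Adjusted estimate = 46,816 / 1,000 = 46.816 → 46.8%.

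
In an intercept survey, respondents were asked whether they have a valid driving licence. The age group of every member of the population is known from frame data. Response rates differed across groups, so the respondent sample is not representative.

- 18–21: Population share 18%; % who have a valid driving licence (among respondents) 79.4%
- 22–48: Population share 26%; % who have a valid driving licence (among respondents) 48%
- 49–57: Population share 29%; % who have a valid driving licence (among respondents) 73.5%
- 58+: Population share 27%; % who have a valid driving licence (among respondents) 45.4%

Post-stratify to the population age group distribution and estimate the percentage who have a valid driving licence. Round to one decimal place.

60.3%

Reweight to the known age group distribution:
  18–21: 0.18 × 79.4 = 14.292
  22–48: 0.26 × 48 = 12.48
  49–57: 0.29 × 73.5 = 21.315
  58+: 0.27 × 45.4 = 12.258
Post-stratified estimate = 60.345 → 60.3%.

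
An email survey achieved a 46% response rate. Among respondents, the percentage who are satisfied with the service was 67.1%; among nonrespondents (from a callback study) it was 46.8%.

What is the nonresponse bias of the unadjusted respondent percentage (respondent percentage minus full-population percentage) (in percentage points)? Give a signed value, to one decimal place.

+11.0 percentage points

Nonresponse fraction = 1 − 0.46 = 0.54.
Bias = (nonresponse fraction) × (respondent percentage − nonrespondent percentage)
     = 0.54 × (67.1 − 46.8) = 0.54 × 20.3 = 10.962.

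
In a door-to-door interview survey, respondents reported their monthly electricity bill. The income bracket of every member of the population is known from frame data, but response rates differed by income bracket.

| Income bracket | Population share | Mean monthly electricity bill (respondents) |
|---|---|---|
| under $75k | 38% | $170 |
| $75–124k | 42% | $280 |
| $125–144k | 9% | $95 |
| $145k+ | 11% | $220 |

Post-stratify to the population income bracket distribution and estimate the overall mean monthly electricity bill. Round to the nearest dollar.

Weight each group's respondent value by its population share:
  under $75k: 0.38 × 170 = 64.6
  $75–124k: 0.42 × 280 = 117.6
  $125–144k: 0.09 × 95 = 8.55
  $145k+: 0.11 × 220 = 24.2
Post-stratified estimate = 214.95 → $215.

$215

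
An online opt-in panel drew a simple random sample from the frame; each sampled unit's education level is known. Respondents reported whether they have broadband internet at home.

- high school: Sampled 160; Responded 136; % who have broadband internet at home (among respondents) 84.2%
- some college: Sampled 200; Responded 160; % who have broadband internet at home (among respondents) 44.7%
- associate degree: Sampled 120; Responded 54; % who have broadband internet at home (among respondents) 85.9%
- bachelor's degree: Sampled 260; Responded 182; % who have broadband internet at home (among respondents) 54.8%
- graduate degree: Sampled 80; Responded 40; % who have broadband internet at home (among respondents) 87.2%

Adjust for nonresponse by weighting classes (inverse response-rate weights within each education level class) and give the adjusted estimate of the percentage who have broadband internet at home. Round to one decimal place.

65.8%

Class response rates: high school 136/160 = 85%, some college 160/200 = 80%, associate degree 54/120 = 45%, bachelor's degree 182/260 = 70%, graduate degree 40/80 = 50%.
With weight = n_sampled/n_responded per class, the weighted class total is n_sampled:
  high school: 160 × 84.2 = 13,472
  some college: 200 × 44.7 = 8940
  associate degree: 120 × 85.9 = 10,308
  bachelor's degree: 260 × 54.8 = 14,248
  graduate degree: 80 × 87.2 = 6976
Adjusted estimate = 53,944 / 820 = 65.7854 → 65.8%.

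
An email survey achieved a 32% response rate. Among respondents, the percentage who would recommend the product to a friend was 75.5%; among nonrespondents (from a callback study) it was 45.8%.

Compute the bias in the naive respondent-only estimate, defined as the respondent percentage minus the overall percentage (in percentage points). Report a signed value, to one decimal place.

Nonresponse fraction = 1 − 0.32 = 0.68.
Bias = (nonresponse fraction) × (respondent percentage − nonrespondent percentage)
     = 0.68 × (75.5 − 45.8) = 0.68 × 29.7 = 20.196.

+20.2 percentage points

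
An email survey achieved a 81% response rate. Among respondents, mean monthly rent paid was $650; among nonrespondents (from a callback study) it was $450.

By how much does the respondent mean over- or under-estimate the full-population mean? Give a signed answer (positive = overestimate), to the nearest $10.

Nonresponse fraction = 1 − 0.81 = 0.19.
Bias = (nonresponse fraction) × (respondent mean − nonrespondent mean)
     = 0.19 × (650 − 450) = 0.19 × 200 = 38.

+$40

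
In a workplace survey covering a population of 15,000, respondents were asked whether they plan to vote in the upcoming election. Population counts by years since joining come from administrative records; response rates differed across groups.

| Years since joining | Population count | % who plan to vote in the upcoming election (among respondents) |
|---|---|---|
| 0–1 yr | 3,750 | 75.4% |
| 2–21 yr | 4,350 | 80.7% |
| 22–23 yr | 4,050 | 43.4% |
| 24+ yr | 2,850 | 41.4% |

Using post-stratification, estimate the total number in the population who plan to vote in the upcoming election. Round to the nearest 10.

9,280

Apply each group's respondent rate to its population count:
  0–1 yr: 3,750 × 75.4% = 2827.5
  2–21 yr: 4,350 × 80.7% = 3510.45
  22–23 yr: 4,050 × 43.4% = 1757.7
  24+ yr: 2,850 × 41.4% = 1179.9
Estimated total = 9275.55 → 9,280.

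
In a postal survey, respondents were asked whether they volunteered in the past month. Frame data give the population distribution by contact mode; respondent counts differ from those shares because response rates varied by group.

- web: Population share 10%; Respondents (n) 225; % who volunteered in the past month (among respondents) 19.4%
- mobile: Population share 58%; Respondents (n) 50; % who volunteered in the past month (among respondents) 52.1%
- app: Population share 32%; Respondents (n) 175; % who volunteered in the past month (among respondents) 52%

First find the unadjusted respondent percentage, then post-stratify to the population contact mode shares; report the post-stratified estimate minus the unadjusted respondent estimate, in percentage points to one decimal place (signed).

+13.1 percentage points

Unadjusted (pooled respondent) estimate weights by respondent counts:
  (225/450)×19.4 + (50/450)×52.1 + (175/450)×52 = 35.7111%
Reweighting by population contact mode shares:
  0.1×19.4 + 0.58×52.1 + 0.32×52 = 48.798%
Difference = 48.798 − 35.7111 = 13.0869 pp.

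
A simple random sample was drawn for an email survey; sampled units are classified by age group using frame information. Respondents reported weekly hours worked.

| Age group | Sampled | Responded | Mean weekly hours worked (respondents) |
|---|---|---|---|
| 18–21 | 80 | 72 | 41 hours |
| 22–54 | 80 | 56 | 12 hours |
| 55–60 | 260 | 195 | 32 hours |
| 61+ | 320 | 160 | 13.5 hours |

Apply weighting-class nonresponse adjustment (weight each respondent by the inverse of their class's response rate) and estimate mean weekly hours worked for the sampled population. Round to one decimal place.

22.8

Class response rates: 18–21 72/80 = 90%, 22–54 56/80 = 70%, 55–60 195/260 = 75%, 61+ 160/320 = 50%.
Inverse-response-rate weighting restores each class to its sampled count, so class totals weight by n_sampled:
  18–21: 80 × 41 = 3280
  22–54: 80 × 12 = 960
  55–60: 260 × 32 = 8320
  61+: 320 × 13.5 = 4320
Adjusted estimate = 16,880 / 740 = 22.8108 → 22.8.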